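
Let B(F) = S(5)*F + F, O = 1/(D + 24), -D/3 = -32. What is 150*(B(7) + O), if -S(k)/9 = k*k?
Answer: -940795/4 ≈ -2.3520e+5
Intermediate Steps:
D = 96 (D = -3*(-32) = 96)
S(k) = -9*k² (S(k) = -9*k*k = -9*k²)
O = 1/120 (O = 1/(96 + 24) = 1/120 ≈ 0.0083333)
B(F) = -224*F (B(F) = (-9*5²)*F + F = (-9*25)*F + F = -225*F + F = -224*F)
150*(B(7) + O) = 150*(-224*7 + 1/120) = 150*(-1568 + 1/120) = 150*(-188159/120) = -940795/4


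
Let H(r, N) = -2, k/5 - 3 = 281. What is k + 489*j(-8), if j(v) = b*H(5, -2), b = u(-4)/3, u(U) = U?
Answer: 2724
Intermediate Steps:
k = 1420 (k = 15 + 5*281 = 15 + 1405 = 1420)
b = -4/3 ≈ -1.3333
j(v) = 8/3 (j(v) = -4/3*(-2) = 8/3)
k + 489*j(-8) = 1420 + 489*(8/3) = 1420 + 1304 = 2724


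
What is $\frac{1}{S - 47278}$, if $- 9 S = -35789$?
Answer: $- \frac{9}{389713} \approx -2.3094 \cdot 10^{-5}$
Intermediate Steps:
$S = \frac{35789}{9}$ ($S = \left(- \frac{1}{9}\right) \left(-35789\right) = \frac{35789}{9} \approx 3976.6$)
$\frac{1}{S - 47278} = \frac{1}{\frac{35789}{9} - 47278} = \frac{1}{- \frac{389713}{9}} = - \frac{9}{389713}$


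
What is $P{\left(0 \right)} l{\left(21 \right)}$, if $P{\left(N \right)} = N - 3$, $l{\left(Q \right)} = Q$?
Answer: $-63$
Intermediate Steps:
$P{\left(N \right)} = -3 + N$ ($P{\left(N \right)} = N - 3 = -3 + N$)
$P{\left(0 \right)} l{\left(21 \right)} = \left(-3 + 0\right) 21 = \left(-3\right) 21 = -63$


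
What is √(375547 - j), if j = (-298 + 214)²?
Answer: √368491 ≈ 607.03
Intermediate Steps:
j = 7056 (j = (-84)² = 7056)
√(375547 - j) = √(375547 - 1*7056) = √(375547 - 7056) = √368491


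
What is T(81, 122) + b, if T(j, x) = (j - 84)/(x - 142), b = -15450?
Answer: -308997/20 ≈ -15450.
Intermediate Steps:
T(j, x) = (-84 + j)/(-142 + x)
T(81, 122) + b = (-84 + 81)/(-142 + 122) - 15450 = -3/(-20) - 15450 = -1/20*(-3) - 15450 = 3/20 - 15450 = -308997/20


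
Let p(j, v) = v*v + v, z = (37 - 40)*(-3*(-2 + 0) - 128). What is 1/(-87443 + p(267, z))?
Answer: 1/46879 ≈ 2.1332e-5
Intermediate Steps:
z = 366 (z = -3*(-3*(-2) - 128) = -3*(6 - 128) = -3*(-122) = 366)
p(j, v) = v + v² (p(j, v) = v² + v = v + v²)
1/(-87443 + p(267, z)) = 1/(-87443 + 366*(1 + 366)) = 1/(-87443 + 366*367) = 1/(-87443 + 134322) = 1/46879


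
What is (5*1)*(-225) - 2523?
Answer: -3648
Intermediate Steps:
(5*1)*(-225) - 2523 = 5*(-225) - 2523 = -1125 - 2523 = -3648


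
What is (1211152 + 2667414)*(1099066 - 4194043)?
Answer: -12004072562982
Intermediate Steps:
(1211152 + 2667414)*(1099066 - 4194043) = 3878566*(-3094977) = -12004072562982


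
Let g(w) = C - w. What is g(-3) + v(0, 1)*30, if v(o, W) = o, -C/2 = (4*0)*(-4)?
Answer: 3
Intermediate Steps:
C = 0 (C = -2*4*0*(-4) = -0*(-4) = -2*0 = 0)
g(w) = -w (g(w) = 0 - w = -w)
g(-3) + v(0, 1)*30 = -1*(-3) + 0*30 = 3 + 0 = 3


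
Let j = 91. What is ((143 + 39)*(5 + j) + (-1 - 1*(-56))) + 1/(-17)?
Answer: 297958/17 ≈ 17527.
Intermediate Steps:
((143 + 39)*(5 + j) + (-1 - 1*(-56))) + 1/(-17) = ((143 + 39)*(5 + 91) + (-1 - 1*(-56))) + 1/(-17) = (182*96 + (-1 + 56)) - 1/17 = (17472 + 55) - 1/17 = 17527 - 1/17 = 297958/17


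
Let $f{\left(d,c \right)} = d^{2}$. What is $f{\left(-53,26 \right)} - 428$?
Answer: $2381$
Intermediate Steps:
$f{\left(-53,26 \right)} - 428 = \left(-53\right)^{2} - 428 = 2809 - 428 = 2381$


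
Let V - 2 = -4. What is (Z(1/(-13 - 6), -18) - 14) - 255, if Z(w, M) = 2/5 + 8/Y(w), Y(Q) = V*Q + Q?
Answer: -583/5 ≈ -116.60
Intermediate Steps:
V = -2 (V = 2 - 4 = -2)
Y(Q) = -Q (Y(Q) = -2*Q + Q = -Q)
Z(w, M) = 2/5 - 8/w (Z(w, M) = 2/5 + 8/((-w)) = 2*(1/5) + 8*(-1/w) = 2/5 - 8/w)
(Z(1/(-13 - 6), -18) - 14) - 255 = ((2/5 - 8/(1/(-13 - 6))) - 14) - 255 = ((2/5 - 8/(1/(-19))) - 14) - 255 = ((2/5 - 8/(-1/19)) - 14) - 255 = ((2/5 - 8*(-19)) - 14) - 255 = ((2/5 + 152) - 14) - 255 = (762/5 - 14) - 255 = 692/5 - 255 = -583/5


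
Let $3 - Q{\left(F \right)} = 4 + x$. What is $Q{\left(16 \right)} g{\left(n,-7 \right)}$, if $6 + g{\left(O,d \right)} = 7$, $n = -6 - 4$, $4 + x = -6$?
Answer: $9$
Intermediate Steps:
$x = -10$ ($x = -4 - 6 = -10$)
$n = -10$
$g{\left(O,d \right)} = 1$ ($g{\left(O,d \right)} = -6 + 7 = 1$)
$Q{\left(F \right)} = 9$ ($Q{\left(F \right)} = 3 - \left(4 - 10\right) = 3 - -6 = 3 + 6 = 9$)
$Q{\left(16 \right)} g{\left(n,-7 \right)} = 9 \cdot 1 = 9$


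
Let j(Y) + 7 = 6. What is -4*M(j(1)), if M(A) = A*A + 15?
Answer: -64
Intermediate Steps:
j(Y) = -1 (j(Y) = -7 + 6 = -1)
M(A) = 15 + A**2 (M(A) = A**2 + 15 = 15 + A**2)
-4*M(j(1)) = -4*(15 + (-1)**2) = -4*(15 + 1) = -4*16 = -64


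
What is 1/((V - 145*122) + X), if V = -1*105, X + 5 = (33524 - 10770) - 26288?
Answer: -1/21334 ≈ -4.6874e-5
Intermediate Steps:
X = -3539 (X = -5 + ((33524 - 10770) - 26288) = -5 + (22754 - 26288) = -5 - 3534 = -3539)
V = -105
1/((V - 145*122) + X) = 1/((-105 - 145*122) - 3539) = 1/((-105 - 17690) - 3539) = 1/(-17795 - 3539) = 1/(-21334) = -1/21334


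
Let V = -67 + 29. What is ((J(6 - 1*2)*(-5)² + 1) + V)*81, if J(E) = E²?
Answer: 29403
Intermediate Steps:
V = -38
((J(6 - 1*2)*(-5)² + 1) + V)*81 = (((6 - 1*2)²*(-5)² + 1) - 38)*81 = (((6 - 2)²*25 + 1) - 38)*81 = ((4²*25 + 1) - 38)*81 = ((16*25 + 1) - 38)*81 = ((400 + 1) - 38)*81 = (401 - 38)*81 = 363*81 = 29403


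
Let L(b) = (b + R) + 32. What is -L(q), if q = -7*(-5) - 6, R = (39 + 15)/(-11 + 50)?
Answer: -811/13 ≈ -62.385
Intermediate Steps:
R = 18/13 (R = 54/39 = 54*(1/39) = 18/13 ≈ 1.3846)
q = 29 (q = 35 - 6 = 29)
L(b) = 434/13 + b (L(b) = (b + 18/13) + 32 = (18/13 + b) + 32 = 434/13 + b)
-L(q) = -(434/13 + 29) = -1*811/13 = -811/13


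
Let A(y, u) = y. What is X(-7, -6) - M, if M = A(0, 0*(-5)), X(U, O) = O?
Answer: -6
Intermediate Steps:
M = 0
X(-7, -6) - M = -6 - 1*0 = -6 + 0 = -6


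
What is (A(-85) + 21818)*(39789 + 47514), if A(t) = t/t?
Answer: 1904864157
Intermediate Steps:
A(t) = 1
(A(-85) + 21818)*(39789 + 47514) = (1 + 21818)*(39789 + 47514) = 21819*87303 = 1904864157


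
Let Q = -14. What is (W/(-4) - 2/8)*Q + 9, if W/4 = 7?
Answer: 221/2 ≈ 110.50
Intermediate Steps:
W = 28 (W = 4*7 = 28)
(W/(-4) - 2/8)*Q + 9 = (28/(-4) - 2/8)*(-14) + 9 = (28*(-¼) - 2*⅛)*(-14) + 9 = (-7 - ¼)*(-14) + 9 = -29/4*(-14) + 9 = 203/2 + 9 = 221/2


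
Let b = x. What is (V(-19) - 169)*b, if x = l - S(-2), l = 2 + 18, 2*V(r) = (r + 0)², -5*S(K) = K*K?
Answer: 1196/5 ≈ 239.20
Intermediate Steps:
S(K) = -K²/5 (S(K) = -K*K/5 = -K²/5)
V(r) = r²/2 (V(r) = (r + 0)²/2 = r²/2)
l = 20
x = 104/5 (x = 20 - (-1)*(-2)²/5 = 20 - (-1)*4/5 = 20 - 1*(-⅘) = 20 + ⅘ = 104/5 ≈ 20.800)
b = 104/5 ≈ 20.800
(V(-19) - 169)*b = ((½)*(-19)² - 169)*(104/5) = ((½)*361 - 169)*(104/5) = (361/2 - 169)*(104/5) = (23/2)*(104/5) = 1196/5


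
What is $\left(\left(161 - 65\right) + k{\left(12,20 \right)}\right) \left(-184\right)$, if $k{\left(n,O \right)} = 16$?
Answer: $-20608$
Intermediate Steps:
$\left(\left(161 - 65\right) + k{\left(12,20 \right)}\right) \left(-184\right) = \left(\left(161 - 65\right) + 16\right) \left(-184\right) = \left(96 + 16\right) \left(-184\right) = 112 \left(-184\right) = -20608$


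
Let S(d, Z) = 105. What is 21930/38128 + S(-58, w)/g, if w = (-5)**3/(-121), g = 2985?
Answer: 2315483/3793736 ≈ 0.61034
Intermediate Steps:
w = 125/121 (w = -125*(-1/121) = 125/121 ≈ 1.0331)
21930/38128 + S(-58, w)/g = 21930/38128 + 105/2985 = 21930*(1/38128) + 105*(1/2985) = 10965/19064 + 7/199 = 2315483/3793736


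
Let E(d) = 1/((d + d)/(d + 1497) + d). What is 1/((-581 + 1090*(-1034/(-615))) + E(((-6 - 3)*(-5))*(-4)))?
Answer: 3244740/4061156621 ≈ 0.00079897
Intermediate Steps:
E(d) = 1/(d + 2*d/(1497 + d)) (E(d) = 1/((2*d)/(1497 + d) + d) = 1/(2*d/(1497 + d) + d) = 1/(d + 2*d/(1497 + d)))
1/((-581 + 1090*(-1034/(-615))) + E(((-6 - 3)*(-5))*(-4))) = 1/((-581 + 1090*(-1034/(-615))) + (1497 + ((-6 - 3)*(-5))*(-4))/(((((-6 - 3)*(-5))*(-4)))*(1499 + ((-6 - 3)*(-5))*(-4)))) = 1/((-581 + 1090*(-1034*(-1/615))) + (1497 - 9*(-5)*(-4))/(((-9*(-5)*(-4)))*(1499 - 9*(-5)*(-4)))) = 1/((-581 + 1090*(1034/615)) + (1497 + 45*(-4))/(((45*(-4)))*(1499 + 45*(-4)))) = 1/((-581 + 225412/123) + (1497 - 180)/((-180)*(1499 - 180))) = 1/(153949/123 - 1/180*1317/1319) = 1/(153949/123 - 1/180*1/1319*1317) = 1/(153949/123 - 439/79140) = 1/(4061156621/3244740) = 3244740/4061156621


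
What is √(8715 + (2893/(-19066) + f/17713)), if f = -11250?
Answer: √993874620382711013138/337716058 ≈ 93.350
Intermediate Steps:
√(8715 + (2893/(-19066) + f/17713)) = √(8715 + (2893/(-19066) - 11250/17713)) = √(8715 + (2893*(-1/19066) - 11250*1/17713)) = √(8715 + (-2893/19066 - 11250/17713)) = √(8715 - 265736209/337716058) = √(2942929709261/337716058) = √993874620382711013138/337716058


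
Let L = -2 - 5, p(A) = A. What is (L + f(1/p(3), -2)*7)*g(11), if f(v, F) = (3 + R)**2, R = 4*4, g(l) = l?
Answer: 27720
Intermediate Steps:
R = 16
L = -7
f(v, F) = 361 (f(v, F) = (3 + 16)**2 = 19**2 = 361)
(L + f(1/p(3), -2)*7)*g(11) = (-7 + 361*7)*11 = (-7 + 2527)*11 = 2520*11 = 27720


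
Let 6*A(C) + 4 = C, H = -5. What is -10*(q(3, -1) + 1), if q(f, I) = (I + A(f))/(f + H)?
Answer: -95/6 ≈ -15.833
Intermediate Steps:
A(C) = -⅔ + C/6
q(f, I) = (-⅔ + I + f/6)/(-5 + f) (q(f, I) = (I + (-⅔ + f/6))/(f - 5) = (-⅔ + I + f/6)/(-5 + f))
-10*(q(3, -1) + 1) = -10*((-4 + 3 + 6*(-1))/(6*(-5 + 3)) + 1) = -10*((⅙)*(-4 + 3 - 6)/(-2) + 1) = -10*((⅙)*(-½)*(-7) + 1) = -10*(7/12 + 1) = -10*19/12 = -95/6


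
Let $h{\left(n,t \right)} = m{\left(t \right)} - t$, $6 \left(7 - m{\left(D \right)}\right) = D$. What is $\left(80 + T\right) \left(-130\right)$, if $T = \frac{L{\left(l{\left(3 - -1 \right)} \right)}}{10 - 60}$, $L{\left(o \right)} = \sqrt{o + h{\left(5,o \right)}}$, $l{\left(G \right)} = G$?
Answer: $-10400 + \frac{13 \sqrt{57}}{15} \approx -10393.0$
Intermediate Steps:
$m{\left(D \right)} = 7 - \frac{D}{6}$
$h{\left(n,t \right)} = 7 - \frac{7 t}{6}$ ($h{\left(n,t \right)} = \left(7 - \frac{t}{6}\right) - t = 7 - \frac{7 t}{6}$)
$L{\left(o \right)} = \sqrt{7 - \frac{o}{6}}$ ($L{\left(o \right)} = \sqrt{o - \left(-7 + \frac{7 o}{6}\right)} = \sqrt{7 - \frac{o}{6}}$)
$T = - \frac{\sqrt{57}}{150}$ ($T = \frac{\frac{1}{6} \sqrt{252 - 6 \left(3 - -1\right)}}{10 - 60} = \frac{\frac{1}{6} \sqrt{252 - 6 \left(3 + 1\right)}}{-50} = \frac{\sqrt{252 - 24}}{6} \left(- \frac{1}{50}\right) = \frac{\sqrt{228}}{6} \left(- \frac{1}{50}\right) = \frac{2 \sqrt{57}}{6} \left(- \frac{1}{50}\right) = \frac{\sqrt{57}}{3} \left(- \frac{1}{50}\right) = - \frac{\sqrt{57}}{150} \approx -0.050332$)
$\left(80 + T\right) \left(-130\right) = \left(80 - \frac{\sqrt{57}}{150}\right) \left(-130\right) = -10400 + \frac{13 \sqrt{57}}{15}$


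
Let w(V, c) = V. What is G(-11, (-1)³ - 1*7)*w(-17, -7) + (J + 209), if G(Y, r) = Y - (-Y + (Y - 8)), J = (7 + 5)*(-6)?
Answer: 188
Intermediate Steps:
J = -72 (J = 12*(-6) = -72)
G(Y, r) = 8 + Y (G(Y, r) = Y - (-Y + (-8 + Y)) = Y - 1*(-8) = Y + 8 = 8 + Y)
G(-11, (-1)³ - 1*7)*w(-17, -7) + (J + 209) = (8 - 11)*(-17) + (-72 + 209) = -3*(-17) + 137 = 51 + 137 = 188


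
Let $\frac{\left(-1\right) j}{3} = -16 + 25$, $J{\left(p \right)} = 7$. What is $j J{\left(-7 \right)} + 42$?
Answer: $-147$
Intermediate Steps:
$j = -27$ ($j = - 3 \left(-16 + 25\right) = \left(-3\right) 9 = -27$)
$j J{\left(-7 \right)} + 42 = \left(-27\right) 7 + 42 = -189 + 42 = -147$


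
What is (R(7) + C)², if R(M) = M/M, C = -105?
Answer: 10816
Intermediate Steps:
R(M) = 1
(R(7) + C)² = (1 - 105)² = (-104)² = 10816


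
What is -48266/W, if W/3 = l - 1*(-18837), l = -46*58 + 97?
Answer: -24133/24399 ≈ -0.98910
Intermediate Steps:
l = -2571 (l = -2668 + 97 = -2571)
W = 48798 (W = 3*(-2571 - 1*(-18837)) = 3*(-2571 + 18837) = 3*16266 = 48798)
-48266/W = -48266/48798 = -48266*1/48798 = -24133/24399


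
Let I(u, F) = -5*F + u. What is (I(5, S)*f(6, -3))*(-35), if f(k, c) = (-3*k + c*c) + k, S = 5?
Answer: -2100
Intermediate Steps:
f(k, c) = c² - 2*k (f(k, c) = (-3*k + c²) + k = (c² - 3*k) + k = c² - 2*k)
I(u, F) = u - 5*F
(I(5, S)*f(6, -3))*(-35) = ((5 - 5*5)*((-3)² - 2*6))*(-35) = ((5 - 25)*(9 - 12))*(-35) = -20*(-3)*(-35) = 60*(-35) = -2100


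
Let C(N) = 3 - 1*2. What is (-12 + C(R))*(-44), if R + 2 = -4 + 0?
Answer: 484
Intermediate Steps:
R = -6 (R = -2 + (-4 + 0) = -2 - 4 = -6)
C(N) = 1 (C(N) = 3 - 2 = 1)
(-12 + C(R))*(-44) = (-12 + 1)*(-44) = -11*(-44) = 484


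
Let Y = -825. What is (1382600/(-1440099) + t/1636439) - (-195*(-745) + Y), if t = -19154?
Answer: -340418095613959096/2356634167461 ≈ -1.4445e+5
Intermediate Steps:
(1382600/(-1440099) + t/1636439) - (-195*(-745) + Y) = (1382600/(-1440099) - 19154/1636439) - (-195*(-745) - 825) = (1382600*(-1/1440099) - 19154*1/1636439) - (145275 - 825) = (-1382600/1440099 - 19154/1636439) - 1*144450 = -2290124217646/2356634167461 - 144450 = -340418095613959096/2356634167461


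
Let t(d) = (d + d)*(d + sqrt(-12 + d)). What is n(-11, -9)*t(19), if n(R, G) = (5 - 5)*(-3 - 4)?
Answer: 0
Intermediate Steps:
t(d) = 2*d*(d + sqrt(-12 + d)) (t(d) = (2*d)*(d + sqrt(-12 + d)) = 2*d*(d + sqrt(-12 + d)))
n(R, G) = 0 (n(R, G) = 0*(-7) = 0)
n(-11, -9)*t(19) = 0*(2*19*(19 + sqrt(-12 + 19))) = 0*(2*19*(19 + sqrt(7))) = 0*(722 + 38*sqrt(7)) = 0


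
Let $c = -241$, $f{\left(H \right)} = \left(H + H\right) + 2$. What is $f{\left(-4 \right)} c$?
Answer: $1446$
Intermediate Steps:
$f{\left(H \right)} = 2 + 2 H$ ($f{\left(H \right)} = 2 H + 2 = 2 + 2 H$)
$f{\left(-4 \right)} c = \left(2 + 2 \left(-4\right)\right) \left(-241\right) = \left(2 - 8\right) \left(-241\right) = \left(-6\right) \left(-241\right) = 1446$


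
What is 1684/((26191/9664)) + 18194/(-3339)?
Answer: 53862954610/87451749 ≈ 615.92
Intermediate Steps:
1684/((26191/9664)) + 18194/(-3339) = 1684/((26191*(1/9664))) + 18194*(-1/3339) = 1684/(26191/9664) - 18194/3339 = 1684*(9664/26191) - 18194/3339 = 16274176/26191 - 18194/3339 = 53862954610/87451749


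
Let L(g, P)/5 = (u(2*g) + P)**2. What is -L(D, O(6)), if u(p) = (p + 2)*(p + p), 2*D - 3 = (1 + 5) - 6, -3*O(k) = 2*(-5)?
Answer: -50000/9 ≈ -5555.6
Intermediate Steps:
O(k) = 10/3 (O(k) = -2*(-5)/3 = -1/3*(-10) = 10/3)
D = 3/2 (D = 3/2 + ((1 + 5) - 6)/2 = 3/2 + (6 - 6)/2 = 3/2 + (1/2)*0 = 3/2 + 0 = 3/2 ≈ 1.5000)
u(p) = 2*p*(2 + p) (u(p) = (2 + p)*(2*p) = 2*p*(2 + p))
L(g, P) = 5*(P + 4*g*(2 + 2*g))**2 (L(g, P) = 5*(2*(2*g)*(2 + 2*g) + P)**2 = 5*(4*g*(2 + 2*g) + P)**2 = 5*(P + 4*g*(2 + 2*g))**2)
-L(D, O(6)) = -5*(10/3 + 8*(3/2)*(1 + 3/2))**2 = -5*(10/3 + 8*(3/2)*(5/2))**2 = -5*(10/3 + 30)**2 = -5*(100/3)**2 = -5*10000/9 = -1*50000/9 = -50000/9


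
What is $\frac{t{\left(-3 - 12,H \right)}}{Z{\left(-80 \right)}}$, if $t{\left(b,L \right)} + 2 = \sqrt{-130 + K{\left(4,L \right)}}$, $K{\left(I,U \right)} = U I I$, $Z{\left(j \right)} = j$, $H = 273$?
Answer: $\frac{1}{40} - \frac{\sqrt{4238}}{80} \approx -0.78875$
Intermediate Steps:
$K{\left(I,U \right)} = U I^{2}$ ($K{\left(I,U \right)} = I U I = U I^{2}$)
$t{\left(b,L \right)} = -2 + \sqrt{-130 + 16 L}$ ($t{\left(b,L \right)} = -2 + \sqrt{-130 + L 4^{2}} = -2 + \sqrt{-130 + L 16} = -2 + \sqrt{-130 + 16 L}$)
$\frac{t{\left(-3 - 12,H \right)}}{Z{\left(-80 \right)}} = \frac{-2 + \sqrt{-130 + 16 \cdot 273}}{-80} = \left(-2 + \sqrt{-130 + 4368}\right) \left(- \frac{1}{80}\right) = \left(-2 + \sqrt{4238}\right) \left(- \frac{1}{80}\right) = \frac{1}{40} - \frac{\sqrt{4238}}{80}$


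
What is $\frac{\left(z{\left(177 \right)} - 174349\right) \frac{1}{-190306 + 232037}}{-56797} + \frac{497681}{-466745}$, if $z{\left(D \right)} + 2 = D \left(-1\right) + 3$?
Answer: $- \frac{90732297016634}{85098226814555} \approx -1.0662$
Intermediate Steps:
$z{\left(D \right)} = 1 - D$ ($z{\left(D \right)} = -2 + \left(D \left(-1\right) + 3\right) = -2 - \left(-3 + D\right) = 1 - D$)
$\frac{\left(z{\left(177 \right)} - 174349\right) \frac{1}{-190306 + 232037}}{-56797} + \frac{497681}{-466745} = \frac{\left(\left(1 - 177\right) - 174349\right) \frac{1}{-190306 + 232037}}{-56797} + \frac{497681}{-466745} = \frac{\left(1 - 177\right) - 174349}{41731} \left(- \frac{1}{56797}\right) + 497681 \left(- \frac{1}{466745}\right) = \left(-176 - 174349\right) \frac{1}{41731} \left(- \frac{1}{56797}\right) - \frac{497681}{466745} = \left(-174525\right) \frac{1}{41731} \left(- \frac{1}{56797}\right) - \frac{497681}{466745} = \left(- \frac{174525}{41731}\right) \left(- \frac{1}{56797}\right) - \frac{497681}{466745} = \frac{13425}{182322739} - \frac{497681}{466745} = - \frac{90732297016634}{85098226814555}$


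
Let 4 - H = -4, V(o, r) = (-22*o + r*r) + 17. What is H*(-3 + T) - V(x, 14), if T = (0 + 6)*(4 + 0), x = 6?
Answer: 87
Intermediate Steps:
V(o, r) = 17 + r² - 22*o (V(o, r) = (-22*o + r²) + 17 = (r² - 22*o) + 17 = 17 + r² - 22*o)
T = 24 (T = 6*4 = 24)
H = 8 (H = 4 - 1*(-4) = 4 + 4 = 8)
H*(-3 + T) - V(x, 14) = 8*(-3 + 24) - (17 + 14² - 22*6) = 8*21 - (17 + 196 - 132) = 168 - 1*81 = 168 - 81 = 87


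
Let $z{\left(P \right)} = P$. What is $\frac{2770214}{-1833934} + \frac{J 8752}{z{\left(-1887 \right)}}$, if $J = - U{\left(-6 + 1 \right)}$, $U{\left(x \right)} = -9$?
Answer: $- \frac{280304695}{6480587} \approx -43.253$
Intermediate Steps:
$J = 9$ ($J = \left(-1\right) \left(-9\right) = 9$)
$\frac{2770214}{-1833934} + \frac{J 8752}{z{\left(-1887 \right)}} = \frac{2770214}{-1833934} + \frac{9 \cdot 8752}{-1887} = 2770214 \left(- \frac{1}{1833934}\right) + 78768 \left(- \frac{1}{1887}\right) = - \frac{15563}{10303} - \frac{26256}{629} = - \frac{280304695}{6480587}$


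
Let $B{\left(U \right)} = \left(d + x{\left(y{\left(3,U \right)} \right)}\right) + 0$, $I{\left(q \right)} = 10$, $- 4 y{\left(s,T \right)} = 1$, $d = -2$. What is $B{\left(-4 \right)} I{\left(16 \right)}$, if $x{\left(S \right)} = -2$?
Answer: $-40$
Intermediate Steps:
$y{\left(s,T \right)} = - \frac{1}{4}$ ($y{\left(s,T \right)} = \left(- \frac{1}{4}\right) 1 = - \frac{1}{4}$)
$B{\left(U \right)} = -4$ ($B{\left(U \right)} = \left(-2 - 2\right) + 0 = -4 + 0 = -4$)
$B{\left(-4 \right)} I{\left(16 \right)} = \left(-4\right) 10 = -40$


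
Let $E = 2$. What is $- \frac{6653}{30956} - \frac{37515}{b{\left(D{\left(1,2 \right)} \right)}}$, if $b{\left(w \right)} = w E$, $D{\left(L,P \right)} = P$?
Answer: $- \frac{145167619}{15478} \approx -9379.0$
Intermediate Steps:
$b{\left(w \right)} = 2 w$ ($b{\left(w \right)} = w 2 = 2 w$)
$- \frac{6653}{30956} - \frac{37515}{b{\left(D{\left(1,2 \right)} \right)}} = - \frac{6653}{30956} - \frac{37515}{2 \cdot 2} = \left(-6653\right) \frac{1}{30956} - \frac{37515}{4} = - \frac{6653}{30956} - \frac{37515}{4} = - \frac{145167619}{15478}$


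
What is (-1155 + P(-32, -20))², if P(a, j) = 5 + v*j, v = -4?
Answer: 1144900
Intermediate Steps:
P(a, j) = 5 - 4*j
(-1155 + P(-32, -20))² = (-1155 + (5 - 4*(-20)))² = (-1155 + (5 + 80))² = (-1155 + 85)² = (-1070)² = 1144900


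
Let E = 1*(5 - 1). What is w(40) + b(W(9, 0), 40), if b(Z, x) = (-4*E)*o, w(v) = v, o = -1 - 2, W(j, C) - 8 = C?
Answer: 88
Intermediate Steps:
W(j, C) = 8 + C
o = -3
E = 4 (E = 1*4 = 4)
b(Z, x) = 48 (b(Z, x) = -4*4*(-3) = -16*(-3) = 48)
w(40) + b(W(9, 0), 40) = 40 + 48 = 88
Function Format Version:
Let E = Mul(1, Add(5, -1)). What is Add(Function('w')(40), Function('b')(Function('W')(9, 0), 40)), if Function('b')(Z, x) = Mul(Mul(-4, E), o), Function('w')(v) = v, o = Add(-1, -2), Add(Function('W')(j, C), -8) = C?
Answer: 88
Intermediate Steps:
Function('W')(j, C) = Add(8, C)
o = -3
E = 4 (E = Mul(1, 4) = 4)
Function('b')(Z, x) = 48 (Function('b')(Z, x) = Mul(Mul(-4, 4), -3) = Mul(-16, -3) = 48)
Add(Function('w')(40), Function('b')(Function('W')(9, 0), 40)) = Add(40, 48) = 88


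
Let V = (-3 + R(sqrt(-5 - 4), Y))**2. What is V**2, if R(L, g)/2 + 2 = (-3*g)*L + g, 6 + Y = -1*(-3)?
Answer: 5574793 + 7713576*I ≈ 5.5748e+6 + 7.7136e+6*I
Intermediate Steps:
Y = -3 (Y = -6 - 1*(-3) = -6 + 3 = -3)
R(L, g) = -4 + 2*g - 6*L*g (R(L, g) = -4 + 2*((-3*g)*L + g) = -4 + 2*(-3*L*g + g) = -4 + 2*(g - 3*L*g) = -4 + (2*g - 6*L*g) = -4 + 2*g - 6*L*g)
V = (-13 + 54*I)**2 (V = (-3 + (-4 + 2*(-3) - 6*sqrt(-5 - 4)*(-3)))**2 = (-3 + (-4 - 6 - 6*sqrt(-9)*(-3)))**2 = (-3 + (-4 - 6 - 6*3*I*(-3)))**2 = (-3 + (-4 - 6 + 54*I))**2 = (-3 + (-10 + 54*I))**2 = (-13 + 54*I)**2 ≈ -2747.0 - 1404.0*I)
V**2 = ((13 - 54*I)**2)**2 = (13 - 54*I)**4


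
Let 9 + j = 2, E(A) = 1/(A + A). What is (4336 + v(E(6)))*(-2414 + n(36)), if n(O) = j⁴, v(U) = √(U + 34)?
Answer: -56368 - 13*√1227/6 ≈ -56444.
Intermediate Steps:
E(A) = 1/(2*A)
j = -7 (j = -9 + 2 = -7)
v(U) = √(34 + U)
n(O) = 2401 (n(O) = (-7)⁴ = 2401)
(4336 + v(E(6)))*(-2414 + n(36)) = (4336 + √(34 + (½)/6))*(-2414 + 2401) = (4336 + √(34 + (½)*(⅙)))*(-13) = (4336 + √(34 + 1/12))*(-13) = (4336 + √(409/12))*(-13) = (4336 + √1227/6)*(-13) = -56368 - 13*√1227/6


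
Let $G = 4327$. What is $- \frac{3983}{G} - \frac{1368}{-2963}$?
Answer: $- \frac{5882293}{12820901} \approx -0.45881$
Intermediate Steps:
$- \frac{3983}{G} - \frac{1368}{-2963} = - \frac{3983}{4327} - \frac{1368}{-2963} = \left(-3983\right) \frac{1}{4327} - - \frac{1368}{2963} = - \frac{3983}{4327} + \frac{1368}{2963} = - \frac{5882293}{12820901}$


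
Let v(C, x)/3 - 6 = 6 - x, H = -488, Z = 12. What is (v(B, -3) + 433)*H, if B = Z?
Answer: -233264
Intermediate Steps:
B = 12
v(C, x) = 36 - 3*x (v(C, x) = 18 + 3*(6 - x) = 18 + (18 - 3*x) = 36 - 3*x)
(v(B, -3) + 433)*H = ((36 - 3*(-3)) + 433)*(-488) = ((36 + 9) + 433)*(-488) = (45 + 433)*(-488) = 478*(-488) = -233264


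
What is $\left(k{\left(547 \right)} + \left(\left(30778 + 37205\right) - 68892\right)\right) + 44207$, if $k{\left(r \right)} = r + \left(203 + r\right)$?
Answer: $44595$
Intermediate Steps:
$k{\left(r \right)} = 203 + 2 r$
$\left(k{\left(547 \right)} + \left(\left(30778 + 37205\right) - 68892\right)\right) + 44207 = \left(\left(203 + 2 \cdot 547\right) + \left(\left(30778 + 37205\right) - 68892\right)\right) + 44207 = \left(\left(203 + 1094\right) + \left(67983 - 68892\right)\right) + 44207 = \left(1297 - 909\right) + 44207 = 388 + 44207 = 44595$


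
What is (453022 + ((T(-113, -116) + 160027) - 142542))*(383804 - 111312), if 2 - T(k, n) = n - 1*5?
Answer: 128242909960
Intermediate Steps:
T(k, n) = 7 - n (T(k, n) = 2 - (n - 1*5) = 2 - (n - 5) = 2 - (-5 + n) = 2 + (5 - n) = 7 - n)
(453022 + ((T(-113, -116) + 160027) - 142542))*(383804 - 111312) = (453022 + (((7 - 1*(-116)) + 160027) - 142542))*(383804 - 111312) = (453022 + (((7 + 116) + 160027) - 142542))*272492 = (453022 + ((123 + 160027) - 142542))*272492 = (453022 + (160150 - 142542))*272492 = (453022 + 17608)*272492 = 470630*272492 = 128242909960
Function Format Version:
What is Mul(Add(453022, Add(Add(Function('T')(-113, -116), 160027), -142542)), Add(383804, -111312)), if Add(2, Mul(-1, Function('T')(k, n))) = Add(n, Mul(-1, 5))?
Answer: 128242909960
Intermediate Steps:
Function('T')(k, n) = Add(7, Mul(-1, n)) (Function('T')(k, n) = Add(2, Mul(-1, Add(n, Mul(-1, 5)))) = Add(2, Mul(-1, Add(n, -5))) = Add(2, Mul(-1, Add(-5, n))) = Add(2, Add(5, Mul(-1, n))) = Add(7, Mul(-1, n)))
Mul(Add(453022, Add(Add(Function('T')(-113, -116), 160027), -142542)), Add(383804, -111312)) = Mul(Add(453022, Add(Add(Add(7, Mul(-1, -116)), 160027), -142542)), Add(383804, -111312)) = Mul(Add(453022, Add(Add(Add(7, 116), 160027), -142542)), 272492) = Mul(Add(453022, Add(Add(123, 160027), -142542)), 272492) = Mul(Add(453022, Add(160150, -142542)), 272492) = Mul(Add(453022, 17608), 272492) = Mul(470630, 272492) = 128242909960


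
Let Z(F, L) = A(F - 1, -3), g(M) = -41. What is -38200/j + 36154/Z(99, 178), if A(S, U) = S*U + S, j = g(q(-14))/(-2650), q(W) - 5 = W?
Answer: -9921281157/4018 ≈ -2.4692e+6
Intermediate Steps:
q(W) = 5 + W
j = 41/2650 (j = -41/(-2650) = -41*(-1/2650) = 41/2650 ≈ 0.015472)
A(S, U) = S + S*U
Z(F, L) = 2 - 2*F (Z(F, L) = (F - 1)*(1 - 3) = (-1 + F)*(-2) = 2 - 2*F)
-38200/j + 36154/Z(99, 178) = -38200/41/2650 + 36154/(2 - 2*99) = -38200*2650/41 + 36154/(2 - 198) = -101230000/41 + 36154/(-196) = -101230000/41 + 36154*(-1/196) = -101230000/41 - 18077/98 = -9921281157/4018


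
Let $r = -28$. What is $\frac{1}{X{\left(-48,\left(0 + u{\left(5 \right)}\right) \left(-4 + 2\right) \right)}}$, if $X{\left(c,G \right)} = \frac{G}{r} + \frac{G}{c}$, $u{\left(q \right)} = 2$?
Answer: $\frac{84}{19} \approx 4.4211$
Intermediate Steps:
$X{\left(c,G \right)} = - \frac{G}{28} + \frac{G}{c}$ ($X{\left(c,G \right)} = \frac{G}{-28} + \frac{G}{c} = G \left(- \frac{1}{28}\right) + \frac{G}{c} = - \frac{G}{28} + \frac{G}{c}$)
$\frac{1}{X{\left(-48,\left(0 + u{\left(5 \right)}\right) \left(-4 + 2\right) \right)}} = \frac{1}{- \frac{\left(0 + 2\right) \left(-4 + 2\right)}{28} + \frac{\left(0 + 2\right) \left(-4 + 2\right)}{-48}} = \frac{1}{- \frac{2 \left(-2\right)}{28} + 2 \left(-2\right) \left(- \frac{1}{48}\right)} = \frac{1}{\left(- \frac{1}{28}\right) \left(-4\right) - - \frac{1}{12}} = \frac{1}{\frac{1}{7} + \frac{1}{12}} = \frac{1}{\frac{19}{84}} = \frac{84}{19}$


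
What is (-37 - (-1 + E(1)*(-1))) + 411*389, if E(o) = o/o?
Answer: 159844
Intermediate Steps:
E(o) = 1
(-37 - (-1 + E(1)*(-1))) + 411*389 = (-37 - (-1 + 1*(-1))) + 411*389 = (-37 - (-1 - 1)) + 159879 = (-37 - 1*(-2)) + 159879 = (-37 + 2) + 159879 = -35 + 159879 = 159844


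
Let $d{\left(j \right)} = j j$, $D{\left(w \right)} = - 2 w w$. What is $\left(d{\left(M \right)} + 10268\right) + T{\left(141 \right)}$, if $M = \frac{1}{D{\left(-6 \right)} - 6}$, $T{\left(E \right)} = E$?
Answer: $\frac{63328357}{6084} \approx 10409.0$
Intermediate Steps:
$D{\left(w \right)} = - 2 w^{2}$
$M = - \frac{1}{78}$ ($M = \frac{1}{- 2 \left(-6\right)^{2} - 6} = \frac{1}{\left(-2\right) 36 - 6} = \frac{1}{-72 - 6} = \frac{1}{-78} = - \frac{1}{78} \approx -0.012821$)
$d{\left(j \right)} = j^{2}$
$\left(d{\left(M \right)} + 10268\right) + T{\left(141 \right)} = \left(\left(- \frac{1}{78}\right)^{2} + 10268\right) + 141 = \left(\frac{1}{6084} + 10268\right) + 141 = \frac{62470513}{6084} + 141 = \frac{63328357}{6084}$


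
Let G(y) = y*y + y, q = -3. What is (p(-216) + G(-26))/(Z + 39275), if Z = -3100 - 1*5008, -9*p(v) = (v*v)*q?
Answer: 16202/31167 ≈ 0.51985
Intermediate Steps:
p(v) = v²/3 (p(v) = -v*v*(-3)/9 = -v²*(-3)/9 = -(-1)*v²/3 = v²/3)
Z = -8108 (Z = -3100 - 5008 = -8108)
G(y) = y + y² (G(y) = y² + y = y + y²)
(p(-216) + G(-26))/(Z + 39275) = ((⅓)*(-216)² - 26*(1 - 26))/(-8108 + 39275) = ((⅓)*46656 - 26*(-25))/31167 = (15552 + 650)*(1/31167) = 16202*(1/31167) = 16202/31167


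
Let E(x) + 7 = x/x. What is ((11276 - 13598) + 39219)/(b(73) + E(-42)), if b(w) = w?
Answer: 36897/67 ≈ 550.70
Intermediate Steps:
E(x) = -6 (E(x) = -7 + x/x = -7 + 1 = -6)
((11276 - 13598) + 39219)/(b(73) + E(-42)) = ((11276 - 13598) + 39219)/(73 - 6) = (-2322 + 39219)/67 = 36897*(1/67) = 36897/67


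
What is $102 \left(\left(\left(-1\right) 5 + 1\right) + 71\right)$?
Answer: $6834$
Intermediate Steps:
$102 \left(\left(\left(-1\right) 5 + 1\right) + 71\right) = 102 \left(\left(-5 + 1\right) + 71\right) = 102 \left(-4 + 71\right) = 102 \cdot 67 = 6834$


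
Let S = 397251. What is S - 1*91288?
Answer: 305963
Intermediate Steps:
S - 1*91288 = 397251 - 1*91288 = 397251 - 91288 = 305963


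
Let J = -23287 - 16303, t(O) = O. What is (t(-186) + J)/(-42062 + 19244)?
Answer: 19888/11409 ≈ 1.7432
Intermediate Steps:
J = -39590
(t(-186) + J)/(-42062 + 19244) = (-186 - 39590)/(-42062 + 19244) = -39776/(-22818) = -39776*(-1/22818) = 19888/11409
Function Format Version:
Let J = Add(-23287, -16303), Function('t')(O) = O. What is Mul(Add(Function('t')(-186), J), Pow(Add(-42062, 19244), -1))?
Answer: Rational(19888, 11409) ≈ 1.7432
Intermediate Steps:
J = -39590
Mul(Add(Function('t')(-186), J), Pow(Add(-42062, 19244), -1)) = Mul(Add(-186, -39590), Pow(Add(-42062, 19244), -1)) = Mul(-39776, Pow(-22818, -1)) = Mul(-39776, Rational(-1, 22818)) = Rational(19888, 11409)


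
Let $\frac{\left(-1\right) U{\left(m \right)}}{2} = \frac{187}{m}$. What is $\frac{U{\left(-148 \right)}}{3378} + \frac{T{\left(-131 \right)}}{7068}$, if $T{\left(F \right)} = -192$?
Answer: $- \frac{3889409}{147233508} \approx -0.026417$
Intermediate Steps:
$U{\left(m \right)} = - \frac{374}{m}$ ($U{\left(m \right)} = - 2 \frac{187}{m} = - \frac{374}{m}$)
$\frac{U{\left(-148 \right)}}{3378} + \frac{T{\left(-131 \right)}}{7068} = \frac{\left(-374\right) \frac{1}{-148}}{3378} - \frac{192}{7068} = \left(-374\right) \left(- \frac{1}{148}\right) \frac{1}{3378} - \frac{16}{589} = \frac{187}{74} \cdot \frac{1}{3378} - \frac{16}{589} = \frac{187}{249972} - \frac{16}{589} = - \frac{3889409}{147233508}$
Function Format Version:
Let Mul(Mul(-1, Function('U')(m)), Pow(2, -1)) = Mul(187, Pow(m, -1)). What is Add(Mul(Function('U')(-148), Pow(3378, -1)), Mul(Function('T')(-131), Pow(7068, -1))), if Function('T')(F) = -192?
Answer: Rational(-3889409, 147233508) ≈ -0.026417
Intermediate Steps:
Function('U')(m) = Mul(-374, Pow(m, -1)) (Function('U')(m) = Mul(-2, Mul(187, Pow(m, -1))) = Mul(-374, Pow(m, -1)))
Add(Mul(Function('U')(-148), Pow(3378, -1)), Mul(Function('T')(-131), Pow(7068, -1))) = Add(Mul(Mul(-374, Pow(-148, -1)), Pow(3378, -1)), Mul(-192, Pow(7068, -1))) = Add(Mul(Mul(-374, Rational(-1, 148)), Rational(1, 3378)), Mul(-192, Rational(1, 7068))) = Add(Mul(Rational(187, 74), Rational(1, 3378)), Rational(-16, 589)) = Add(Rational(187, 249972), Rational(-16, 589)) = Rational(-3889409, 147233508)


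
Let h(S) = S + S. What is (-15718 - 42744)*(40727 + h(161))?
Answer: -2399806638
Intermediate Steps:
h(S) = 2*S
(-15718 - 42744)*(40727 + h(161)) = (-15718 - 42744)*(40727 + 2*161) = -58462*(40727 + 322) = -58462*41049 = -2399806638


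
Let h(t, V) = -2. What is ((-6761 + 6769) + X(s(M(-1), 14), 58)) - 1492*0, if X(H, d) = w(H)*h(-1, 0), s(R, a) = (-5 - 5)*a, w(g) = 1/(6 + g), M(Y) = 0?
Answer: 537/67 ≈ 8.0149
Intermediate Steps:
s(R, a) = -10*a
X(H, d) = -2/(6 + H)
((-6761 + 6769) + X(s(M(-1), 14), 58)) - 1492*0 = ((-6761 + 6769) - 2/(6 - 10*14)) - 1492*0 = (8 - 2/(6 - 140)) + 0 = (8 - 2/(-134)) + 0 = (8 - 2*(-1/134)) + 0 = (8 + 1/67) + 0 = 537/67 + 0 = 537/67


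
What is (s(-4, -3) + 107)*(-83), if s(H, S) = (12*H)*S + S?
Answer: -20584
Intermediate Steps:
s(H, S) = S + 12*H*S (s(H, S) = 12*H*S + S = S + 12*H*S)
(s(-4, -3) + 107)*(-83) = (-3*(1 + 12*(-4)) + 107)*(-83) = (-3*(1 - 48) + 107)*(-83) = (-3*(-47) + 107)*(-83) = (141 + 107)*(-83) = 248*(-83) = -20584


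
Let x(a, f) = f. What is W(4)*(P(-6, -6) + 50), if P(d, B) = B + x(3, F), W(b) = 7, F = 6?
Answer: 350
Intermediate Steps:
P(d, B) = 6 + B (P(d, B) = B + 6 = 6 + B)
W(4)*(P(-6, -6) + 50) = 7*((6 - 6) + 50) = 7*(0 + 50) = 7*50 = 350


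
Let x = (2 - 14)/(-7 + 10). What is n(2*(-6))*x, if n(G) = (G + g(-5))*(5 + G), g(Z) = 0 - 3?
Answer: -420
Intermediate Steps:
x = -4 (x = -12/3 = -12*⅓ = -4)
g(Z) = -3
n(G) = (-3 + G)*(5 + G) (n(G) = (G - 3)*(5 + G) = (-3 + G)*(5 + G))
n(2*(-6))*x = (-15 + (2*(-6))² + 2*(2*(-6)))*(-4) = (-15 + (-12)² + 2*(-12))*(-4) = (-15 + 144 - 24)*(-4) = 105*(-4) = -420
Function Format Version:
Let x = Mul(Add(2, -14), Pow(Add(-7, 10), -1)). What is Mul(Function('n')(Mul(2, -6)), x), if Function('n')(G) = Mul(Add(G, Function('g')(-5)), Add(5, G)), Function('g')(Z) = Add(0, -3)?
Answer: -420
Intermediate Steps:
x = -4 (x = Mul(-12, Pow(3, -1)) = Mul(-12, Rational(1, 3)) = -4)
Function('g')(Z) = -3
Function('n')(G) = Mul(Add(-3, G), Add(5, G)) (Function('n')(G) = Mul(Add(G, -3), Add(5, G)) = Mul(Add(-3, G), Add(5, G)))
Mul(Function('n')(Mul(2, -6)), x) = Mul(Add(-15, Pow(Mul(2, -6), 2), Mul(2, Mul(2, -6))), -4) = Mul(Add(-15, Pow(-12, 2), Mul(2, -12)), -4) = Mul(Add(-15, 144, -24), -4) = Mul(105, -4) = -420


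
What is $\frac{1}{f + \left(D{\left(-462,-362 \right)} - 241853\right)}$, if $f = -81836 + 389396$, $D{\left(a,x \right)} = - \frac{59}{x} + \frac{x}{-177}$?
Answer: $\frac{64074}{4210251805} \approx 1.5219 \cdot 10^{-5}$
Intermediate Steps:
$D{\left(a,x \right)} = - \frac{59}{x} - \frac{x}{177}$ ($D{\left(a,x \right)} = - \frac{59}{x} + x \left(- \frac{1}{177}\right) = - \frac{59}{x} - \frac{x}{177}$)
$f = 307560$
$\frac{1}{f + \left(D{\left(-462,-362 \right)} - 241853\right)} = \frac{1}{307560 - \left(\frac{42807619}{177} - \frac{59}{362}\right)} = \frac{1}{307560 + \left(\left(\left(-59\right) \left(- \frac{1}{362}\right) + \frac{362}{177}\right) - 241853\right)} = \frac{1}{307560 + \left(\left(\frac{59}{362} + \frac{362}{177}\right) - 241853\right)} = \frac{1}{307560 + \left(\frac{141487}{64074} - 241853\right)} = \frac{1}{307560 - \frac{15496347635}{64074}} = \frac{1}{\frac{4210251805}{64074}} = \frac{64074}{4210251805}$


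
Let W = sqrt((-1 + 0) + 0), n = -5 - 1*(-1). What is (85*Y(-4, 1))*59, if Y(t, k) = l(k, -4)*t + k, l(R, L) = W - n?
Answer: -75225 - 20060*I ≈ -75225.0 - 20060.0*I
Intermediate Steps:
n = -4 (n = -5 + 1 = -4)
W = I (W = sqrt(-1 + 0) = sqrt(-1) = I ≈ 1.0*I)
l(R, L) = 4 + I (l(R, L) = I - 1*(-4) = I + 4 = 4 + I)
Y(t, k) = k + t*(4 + I) (Y(t, k) = (4 + I)*t + k = t*(4 + I) + k = k + t*(4 + I))
(85*Y(-4, 1))*59 = (85*(1 - 4*(4 + I)))*59 = (85*(1 + (-16 - 4*I)))*59 = (85*(-15 - 4*I))*59 = (-1275 - 340*I)*59 = -75225 - 20060*I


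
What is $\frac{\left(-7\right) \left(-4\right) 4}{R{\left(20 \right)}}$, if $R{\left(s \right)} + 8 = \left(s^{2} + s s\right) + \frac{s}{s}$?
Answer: $\frac{112}{793} \approx 0.14124$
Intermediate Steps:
$R{\left(s \right)} = -7 + 2 s^{2}$ ($R{\left(s \right)} = -8 + \left(\left(s^{2} + s s\right) + \frac{s}{s}\right) = -8 + \left(\left(s^{2} + s^{2}\right) + 1\right) = -8 + \left(2 s^{2} + 1\right) = -8 + \left(1 + 2 s^{2}\right) = -7 + 2 s^{2}$)
$\frac{\left(-7\right) \left(-4\right) 4}{R{\left(20 \right)}} = \frac{\left(-7\right) \left(-4\right) 4}{-7 + 2 \cdot 20^{2}} = \frac{28 \cdot 4}{-7 + 2 \cdot 400} = \frac{112}{-7 + 800} = \frac{112}{793}$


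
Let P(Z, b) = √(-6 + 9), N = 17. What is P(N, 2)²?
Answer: 3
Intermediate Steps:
P(Z, b) = √3
P(N, 2)² = (√3)² = 3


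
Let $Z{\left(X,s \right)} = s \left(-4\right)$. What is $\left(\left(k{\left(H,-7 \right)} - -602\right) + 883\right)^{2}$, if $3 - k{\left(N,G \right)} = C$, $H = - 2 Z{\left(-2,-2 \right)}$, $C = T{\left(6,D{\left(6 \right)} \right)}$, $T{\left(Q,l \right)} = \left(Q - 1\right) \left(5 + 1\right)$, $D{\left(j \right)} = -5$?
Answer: $2125764$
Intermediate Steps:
$Z{\left(X,s \right)} = - 4 s$
$T{\left(Q,l \right)} = -6 + 6 Q$ ($T{\left(Q,l \right)} = \left(-1 + Q\right) 6 = -6 + 6 Q$)
$C = 30$ ($C = -6 + 6 \cdot 6 = -6 + 36 = 30$)
$H = -16$ ($H = - 2 \left(\left(-4\right) \left(-2\right)\right) = \left(-2\right) 8 = -16$)
$k{\left(N,G \right)} = -27$ ($k{\left(N,G \right)} = 3 - 30 = -27$)
$\left(\left(k{\left(H,-7 \right)} - -602\right) + 883\right)^{2} = \left(\left(-27 - -602\right) + 883\right)^{2} = \left(\left(-27 + 602\right) + 883\right)^{2} = \left(575 + 883\right)^{2} = 1458^{2} = 2125764$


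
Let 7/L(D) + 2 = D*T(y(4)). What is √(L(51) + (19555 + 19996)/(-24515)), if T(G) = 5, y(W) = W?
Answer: I*√60998318461410/6202295 ≈ 1.2592*I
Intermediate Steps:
L(D) = 7/(-2 + 5*D) (L(D) = 7/(-2 + D*5) = 7/(-2 + 5*D))
√(L(51) + (19555 + 19996)/(-24515)) = √(7/(-2 + 5*51) + (19555 + 19996)/(-24515)) = √(7/(-2 + 255) + 39551*(-1/24515)) = √(7/253 - 39551/24515) = √(-9834798/6202295) = I*√60998318461410/6202295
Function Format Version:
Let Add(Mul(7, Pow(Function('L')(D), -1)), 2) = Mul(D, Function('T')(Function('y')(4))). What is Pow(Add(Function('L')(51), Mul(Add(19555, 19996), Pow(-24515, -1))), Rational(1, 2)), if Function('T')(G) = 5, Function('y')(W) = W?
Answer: Mul(Rational(1, 6202295), I, Pow(60998318461410, Rational(1, 2))) ≈ Mul(1.2592, I)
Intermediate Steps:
Function('L')(D) = Mul(7, Pow(Add(-2, Mul(5, D)), -1)) (Function('L')(D) = Mul(7, Pow(Add(-2, Mul(D, 5)), -1)) = Mul(7, Pow(Add(-2, Mul(5, D)), -1)))
Pow(Add(Function('L')(51), Mul(Add(19555, 19996), Pow(-24515, -1))), Rational(1, 2)) = Pow(Add(Mul(7, Pow(Add(-2, Mul(5, 51)), -1)), Mul(Add(19555, 19996), Pow(-24515, -1))), Rational(1, 2)) = Pow(Add(Mul(7, Pow(Add(-2, 255), -1)), Mul(39551, Rational(-1, 24515))), Rational(1, 2)) = Pow(Add(Mul(7, Pow(253, -1)), Rational(-39551, 24515)), Rational(1, 2)) = Pow(Add(Mul(7, Rational(1, 253)), Rational(-39551, 24515)), Rational(1, 2)) = Pow(Add(Rational(7, 253), Rational(-39551, 24515)), Rational(1, 2)) = Pow(Rational(-9834798, 6202295), Rational(1, 2)) = Mul(Rational(1, 6202295), I, Pow(60998318461410, Rational(1, 2)))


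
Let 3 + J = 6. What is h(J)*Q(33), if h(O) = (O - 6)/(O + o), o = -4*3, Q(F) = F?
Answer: 11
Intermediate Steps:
o = -12
J = 3 (J = -3 + 6 = 3)
h(O) = (-6 + O)/(-12 + O) (h(O) = (O - 6)/(O - 12) = (-6 + O)/(-12 + O))
h(J)*Q(33) = ((-6 + 3)/(-12 + 3))*33 = (-3/(-9))*33 = -1/9*(-3)*33 = (1/3)*33 = 11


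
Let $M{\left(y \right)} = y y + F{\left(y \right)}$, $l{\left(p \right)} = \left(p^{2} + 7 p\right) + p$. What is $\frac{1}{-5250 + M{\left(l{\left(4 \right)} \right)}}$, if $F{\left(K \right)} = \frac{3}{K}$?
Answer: $- \frac{16}{47135} \approx -0.00033945$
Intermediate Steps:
$l{\left(p \right)} = p^{2} + 8 p$
$M{\left(y \right)} = y^{2} + \frac{3}{y}$ ($M{\left(y \right)} = y y + \frac{3}{y} = y^{2} + \frac{3}{y}$)
$\frac{1}{-5250 + M{\left(l{\left(4 \right)} \right)}} = \frac{1}{-5250 + \frac{3 + \left(4 \left(8 + 4\right)\right)^{3}}{4 \left(8 + 4\right)}} = \frac{1}{-5250 + \frac{3 + \left(4 \cdot 12\right)^{3}}{4 \cdot 12}} = \frac{1}{-5250 + \frac{3 + 48^{3}}{48}} = \frac{1}{-5250 + \frac{3 + 110592}{48}} = \frac{1}{-5250 + \frac{1}{48} \cdot 110595} = \frac{1}{-5250 + \frac{36865}{16}} = \frac{1}{- \frac{47135}{16}} = - \frac{16}{47135}$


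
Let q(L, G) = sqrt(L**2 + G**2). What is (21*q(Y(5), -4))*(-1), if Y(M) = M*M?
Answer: -21*sqrt(641) ≈ -531.68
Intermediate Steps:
Y(M) = M**2
q(L, G) = sqrt(G**2 + L**2)
(21*q(Y(5), -4))*(-1) = (21*sqrt((-4)**2 + (5**2)**2))*(-1) = (21*sqrt(16 + 25**2))*(-1) = (21*sqrt(16 + 625))*(-1) = (21*sqrt(641))*(-1) = -21*sqrt(641)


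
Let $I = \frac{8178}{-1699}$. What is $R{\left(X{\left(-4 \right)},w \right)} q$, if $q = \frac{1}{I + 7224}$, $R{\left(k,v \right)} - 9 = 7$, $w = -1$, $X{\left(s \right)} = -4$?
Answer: $\frac{13592}{6132699} \approx 0.0022163$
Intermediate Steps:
$I = - \frac{8178}{1699}$ ($I = 8178 \left(- \frac{1}{1699}\right) = - \frac{8178}{1699} \approx -4.8134$)
$R{\left(k,v \right)} = 16$ ($R{\left(k,v \right)} = 9 + 7 = 16$)
$q = \frac{1699}{12265398}$ ($q = \frac{1}{- \frac{8178}{1699} + 7224} = \frac{1}{\frac{12265398}{1699}} = \frac{1699}{12265398} \approx 0.00013852$)
$R{\left(X{\left(-4 \right)},w \right)} q = 16 \cdot \frac{1699}{12265398} = \frac{13592}{6132699}$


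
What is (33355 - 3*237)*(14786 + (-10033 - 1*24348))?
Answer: -639659180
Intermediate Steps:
(33355 - 3*237)*(14786 + (-10033 - 1*24348)) = (33355 - 711)*(14786 + (-10033 - 24348)) = 32644*(14786 - 34381) = 32644*(-19595) = -639659180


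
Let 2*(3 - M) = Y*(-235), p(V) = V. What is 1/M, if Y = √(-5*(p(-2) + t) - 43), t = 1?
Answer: 6/1049293 - 235*I*√38/1049293 ≈ 5.7181e-6 - 0.0013806*I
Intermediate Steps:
Y = I*√38 (Y = √(-5*(-2 + 1) - 43) = √(-5*(-1) - 43) = √(5 - 43) = √(-38) = I*√38 ≈ 6.1644*I)
M = 3 + 235*I*√38/2 (M = 3 - I*√38*(-235)/2 = 3 - (-235)*I*√38/2 = 3 + 235*I*√38/2 ≈ 3.0 + 724.32*I)
1/M = 1/(3 + 235*I*√38/2)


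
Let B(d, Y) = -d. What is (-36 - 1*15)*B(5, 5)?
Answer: 255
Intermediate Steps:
(-36 - 1*15)*B(5, 5) = (-36 - 1*15)*(-1*5) = (-36 - 15)*(-5) = -51*(-5) = 255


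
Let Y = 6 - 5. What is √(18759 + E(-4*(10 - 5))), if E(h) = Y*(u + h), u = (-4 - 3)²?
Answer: 2*√4697 ≈ 137.07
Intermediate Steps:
u = 49 (u = (-7)² = 49)
Y = 1
E(h) = 49 + h (E(h) = 1*(49 + h) = 49 + h)
√(18759 + E(-4*(10 - 5))) = √(18759 + (49 - 4*(10 - 5))) = √(18759 + (49 - 4*5)) = √(18759 + (49 - 20)) = √(18759 + 29) = √18788 = 2*√4697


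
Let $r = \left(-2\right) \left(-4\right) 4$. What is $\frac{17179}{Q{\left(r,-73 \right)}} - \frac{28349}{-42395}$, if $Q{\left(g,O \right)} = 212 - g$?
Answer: $\frac{29336261}{305244} \approx 96.108$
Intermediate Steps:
$r = 32$ ($r = 8 \cdot 4 = 32$)
$\frac{17179}{Q{\left(r,-73 \right)}} - \frac{28349}{-42395} = \frac{17179}{212 - 32} - \frac{28349}{-42395} = \frac{17179}{212 - 32} - - \frac{28349}{42395} = \frac{17179}{180} + \frac{28349}{42395} = \frac{29336261}{305244}$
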